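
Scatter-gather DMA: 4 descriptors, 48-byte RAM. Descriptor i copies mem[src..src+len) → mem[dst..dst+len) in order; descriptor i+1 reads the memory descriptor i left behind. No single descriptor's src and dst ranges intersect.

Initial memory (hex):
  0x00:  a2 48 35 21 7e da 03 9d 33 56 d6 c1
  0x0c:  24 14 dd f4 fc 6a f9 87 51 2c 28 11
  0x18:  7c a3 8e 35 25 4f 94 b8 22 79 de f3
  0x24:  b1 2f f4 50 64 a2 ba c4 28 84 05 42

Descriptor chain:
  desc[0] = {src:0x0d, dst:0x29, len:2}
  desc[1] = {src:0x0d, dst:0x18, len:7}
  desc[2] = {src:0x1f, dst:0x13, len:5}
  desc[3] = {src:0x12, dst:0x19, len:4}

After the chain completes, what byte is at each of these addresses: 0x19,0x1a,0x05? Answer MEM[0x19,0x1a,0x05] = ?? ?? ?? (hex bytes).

MEM[0x19,0x1a,0x05] = f9 b8 da

  after D0: wrote 2B at 0x29 = 14dd
  after D1: wrote 7B at 0x18 = 14ddf4fc6af987
  after D2: wrote 5B at 0x13 = b82279def3
  after D3: wrote 4B at 0x19 = f9b82279
query mem[0x19]=0xf9, mem[0x1a]=0xb8, mem[0x05]=0xda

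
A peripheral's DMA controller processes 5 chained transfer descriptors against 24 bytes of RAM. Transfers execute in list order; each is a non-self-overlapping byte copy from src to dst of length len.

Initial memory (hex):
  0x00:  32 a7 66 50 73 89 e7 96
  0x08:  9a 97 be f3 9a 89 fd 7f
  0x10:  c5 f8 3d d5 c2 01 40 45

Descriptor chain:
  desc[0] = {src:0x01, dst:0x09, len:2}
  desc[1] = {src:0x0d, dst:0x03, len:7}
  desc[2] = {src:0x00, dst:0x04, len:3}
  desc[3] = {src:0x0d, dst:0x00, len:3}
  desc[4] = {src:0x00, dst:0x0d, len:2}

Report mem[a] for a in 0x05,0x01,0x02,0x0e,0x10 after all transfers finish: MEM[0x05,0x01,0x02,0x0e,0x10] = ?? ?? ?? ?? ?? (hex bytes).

[0] 0x01->0x09 len=2 : a7 66
[1] 0x0d->0x03 len=7 : 89 fd 7f c5 f8 3d d5
[2] 0x00->0x04 len=3 : 32 a7 66
[3] 0x0d->0x00 len=3 : 89 fd 7f
[4] 0x00->0x0d len=2 : 89 fd
query mem[0x05]=0xa7, mem[0x01]=0xfd, mem[0x02]=0x7f, mem[0x0e]=0xfd, mem[0x10]=0xc5

MEM[0x05,0x01,0x02,0x0e,0x10] = a7 fd 7f fd c5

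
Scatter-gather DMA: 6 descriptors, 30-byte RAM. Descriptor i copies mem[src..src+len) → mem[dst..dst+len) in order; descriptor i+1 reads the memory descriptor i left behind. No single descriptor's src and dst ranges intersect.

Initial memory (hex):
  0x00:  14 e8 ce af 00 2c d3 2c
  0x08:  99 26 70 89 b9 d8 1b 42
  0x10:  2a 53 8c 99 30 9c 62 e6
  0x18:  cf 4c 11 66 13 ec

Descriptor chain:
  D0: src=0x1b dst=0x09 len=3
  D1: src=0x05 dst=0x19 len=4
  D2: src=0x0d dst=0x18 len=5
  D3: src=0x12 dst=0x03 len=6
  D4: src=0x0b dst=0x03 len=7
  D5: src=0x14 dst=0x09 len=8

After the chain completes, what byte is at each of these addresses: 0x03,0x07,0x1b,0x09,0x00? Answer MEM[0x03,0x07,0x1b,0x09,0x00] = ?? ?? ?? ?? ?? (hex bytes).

MEM[0x03,0x07,0x1b,0x09,0x00] = ec 42 2a 30 14

#0 dst[0x09+3] := {0x66,0x13,0xec}
#1 dst[0x19+4] := {0x2c,0xd3,0x2c,0x99}
#2 dst[0x18+5] := {0xd8,0x1b,0x42,0x2a,0x53}
#3 dst[0x03+6] := {0x8c,0x99,0x30,0x9c,0x62,0xe6}
#4 dst[0x03+7] := {0xec,0xb9,0xd8,0x1b,0x42,0x2a,0x53}
#5 dst[0x09+8] := {0x30,0x9c,0x62,0xe6,0xd8,0x1b,0x42,0x2a}
query mem[0x03]=0xec, mem[0x07]=0x42, mem[0x1b]=0x2a, mem[0x09]=0x30, mem[0x00]=0x14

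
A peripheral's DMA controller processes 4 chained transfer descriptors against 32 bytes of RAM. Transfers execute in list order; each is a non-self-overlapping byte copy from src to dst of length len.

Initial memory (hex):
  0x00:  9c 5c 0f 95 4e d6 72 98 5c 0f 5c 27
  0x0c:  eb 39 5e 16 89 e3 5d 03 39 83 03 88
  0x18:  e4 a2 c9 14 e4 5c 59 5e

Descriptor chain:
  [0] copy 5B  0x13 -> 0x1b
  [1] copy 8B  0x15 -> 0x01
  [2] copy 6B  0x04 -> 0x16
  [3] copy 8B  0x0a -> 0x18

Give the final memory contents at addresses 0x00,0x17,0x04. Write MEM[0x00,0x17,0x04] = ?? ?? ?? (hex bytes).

MEM[0x00,0x17,0x04] = 9c a2 e4

D0: mem[0x1b..0x1f] <- [03 39 83 03 88]
D1: mem[0x01..0x08] <- [83 03 88 e4 a2 c9 03 39]
D2: mem[0x16..0x1b] <- [e4 a2 c9 03 39 0f]
D3: mem[0x18..0x1f] <- [5c 27 eb 39 5e 16 89 e3]
query mem[0x00]=0x9c, mem[0x17]=0xa2, mem[0x04]=0xe4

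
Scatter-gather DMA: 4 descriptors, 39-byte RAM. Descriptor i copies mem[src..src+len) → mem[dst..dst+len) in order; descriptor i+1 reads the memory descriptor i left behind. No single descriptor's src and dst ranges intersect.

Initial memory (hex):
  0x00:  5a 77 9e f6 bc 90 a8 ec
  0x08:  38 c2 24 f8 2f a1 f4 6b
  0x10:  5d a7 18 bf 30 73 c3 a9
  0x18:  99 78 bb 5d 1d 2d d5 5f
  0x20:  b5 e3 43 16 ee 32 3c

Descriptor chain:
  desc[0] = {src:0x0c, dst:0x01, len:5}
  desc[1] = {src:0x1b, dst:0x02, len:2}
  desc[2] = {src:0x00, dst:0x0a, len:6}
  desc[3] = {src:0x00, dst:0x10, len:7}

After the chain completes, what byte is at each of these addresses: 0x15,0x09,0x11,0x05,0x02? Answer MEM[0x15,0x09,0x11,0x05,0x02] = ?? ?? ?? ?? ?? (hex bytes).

MEM[0x15,0x09,0x11,0x05,0x02] = 5d c2 2f 5d 5d

  after D0: wrote 5B at 0x01 = 2fa1f46b5d
  after D1: wrote 2B at 0x02 = 5d1d
  after D2: wrote 6B at 0x0a = 5a2f5d1d6b5d
  after D3: wrote 7B at 0x10 = 5a2f5d1d6b5da8
query mem[0x15]=0x5d, mem[0x09]=0xc2, mem[0x11]=0x2f, mem[0x05]=0x5d, mem[0x02]=0x5d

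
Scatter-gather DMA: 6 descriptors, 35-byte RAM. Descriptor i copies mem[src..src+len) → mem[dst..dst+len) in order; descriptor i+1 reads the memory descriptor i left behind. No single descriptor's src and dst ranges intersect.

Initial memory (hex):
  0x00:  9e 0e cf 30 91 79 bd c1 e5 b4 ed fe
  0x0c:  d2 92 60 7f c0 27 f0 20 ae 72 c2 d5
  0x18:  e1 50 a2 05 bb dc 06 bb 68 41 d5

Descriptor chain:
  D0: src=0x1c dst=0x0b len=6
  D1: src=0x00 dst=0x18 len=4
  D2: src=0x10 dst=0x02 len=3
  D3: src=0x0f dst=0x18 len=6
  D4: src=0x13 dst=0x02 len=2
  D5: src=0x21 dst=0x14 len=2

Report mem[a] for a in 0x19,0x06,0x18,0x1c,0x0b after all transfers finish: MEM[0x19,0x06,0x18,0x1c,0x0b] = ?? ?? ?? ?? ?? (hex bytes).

MEM[0x19,0x06,0x18,0x1c,0x0b] = 41 bd 68 20 bb

[0] 0x1c->0x0b len=6 : bb dc 06 bb 68 41
[1] 0x00->0x18 len=4 : 9e 0e cf 30
[2] 0x10->0x02 len=3 : 41 27 f0
[3] 0x0f->0x18 len=6 : 68 41 27 f0 20 ae
[4] 0x13->0x02 len=2 : 20 ae
[5] 0x21->0x14 len=2 : 41 d5
query mem[0x19]=0x41, mem[0x06]=0xbd, mem[0x18]=0x68, mem[0x1c]=0x20, mem[0x0b]=0xbb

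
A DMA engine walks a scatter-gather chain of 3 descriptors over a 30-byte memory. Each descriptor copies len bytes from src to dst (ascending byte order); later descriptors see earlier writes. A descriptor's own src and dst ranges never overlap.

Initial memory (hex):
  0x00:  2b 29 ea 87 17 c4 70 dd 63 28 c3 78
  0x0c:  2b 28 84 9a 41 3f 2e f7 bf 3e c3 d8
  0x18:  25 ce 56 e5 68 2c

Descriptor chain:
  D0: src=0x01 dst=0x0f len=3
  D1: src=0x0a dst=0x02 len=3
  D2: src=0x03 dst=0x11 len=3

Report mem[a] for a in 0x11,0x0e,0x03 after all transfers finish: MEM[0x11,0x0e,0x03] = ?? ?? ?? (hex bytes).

  after D0: wrote 3B at 0x0f = 29ea87
  after D1: wrote 3B at 0x02 = c3782b
  after D2: wrote 3B at 0x11 = 782bc4
query mem[0x11]=0x78, mem[0x0e]=0x84, mem[0x03]=0x78

MEM[0x11,0x0e,0x03] = 78 84 78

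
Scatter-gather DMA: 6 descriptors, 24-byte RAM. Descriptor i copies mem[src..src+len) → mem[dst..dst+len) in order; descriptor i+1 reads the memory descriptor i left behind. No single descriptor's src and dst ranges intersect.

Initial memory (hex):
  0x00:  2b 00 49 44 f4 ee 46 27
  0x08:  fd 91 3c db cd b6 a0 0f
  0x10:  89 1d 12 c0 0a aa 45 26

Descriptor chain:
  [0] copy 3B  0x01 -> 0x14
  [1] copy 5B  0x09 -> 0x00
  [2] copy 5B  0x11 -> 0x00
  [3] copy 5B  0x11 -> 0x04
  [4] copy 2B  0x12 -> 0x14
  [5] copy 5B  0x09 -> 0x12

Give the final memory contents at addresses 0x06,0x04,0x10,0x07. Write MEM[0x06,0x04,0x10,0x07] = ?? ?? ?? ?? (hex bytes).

  after D0: wrote 3B at 0x14 = 004944
  after D1: wrote 5B at 0x00 = 913cdbcdb6
  after D2: wrote 5B at 0x00 = 1d12c00049
  after D3: wrote 5B at 0x04 = 1d12c00049
  after D4: wrote 2B at 0x14 = 12c0
  after D5: wrote 5B at 0x12 = 913cdbcdb6
query mem[0x06]=0xc0, mem[0x04]=0x1d, mem[0x10]=0x89, mem[0x07]=0x00

MEM[0x06,0x04,0x10,0x07] = c0 1d 89 00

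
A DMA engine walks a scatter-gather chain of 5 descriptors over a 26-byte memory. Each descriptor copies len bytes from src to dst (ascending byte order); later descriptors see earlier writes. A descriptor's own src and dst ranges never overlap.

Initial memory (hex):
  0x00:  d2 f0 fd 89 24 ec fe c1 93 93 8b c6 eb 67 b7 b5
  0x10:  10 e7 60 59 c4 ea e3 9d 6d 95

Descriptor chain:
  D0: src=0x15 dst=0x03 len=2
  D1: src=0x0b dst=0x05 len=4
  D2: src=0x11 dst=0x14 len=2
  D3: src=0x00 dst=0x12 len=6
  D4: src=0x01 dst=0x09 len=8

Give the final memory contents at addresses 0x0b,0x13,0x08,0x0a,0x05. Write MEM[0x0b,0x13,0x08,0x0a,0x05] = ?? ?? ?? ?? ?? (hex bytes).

MEM[0x0b,0x13,0x08,0x0a,0x05] = ea f0 b7 fd c6

D0: mem[0x03..0x04] <- [ea e3]
D1: mem[0x05..0x08] <- [c6 eb 67 b7]
D2: mem[0x14..0x15] <- [e7 60]
D3: mem[0x12..0x17] <- [d2 f0 fd ea e3 c6]
D4: mem[0x09..0x10] <- [f0 fd ea e3 c6 eb 67 b7]
query mem[0x0b]=0xea, mem[0x13]=0xf0, mem[0x08]=0xb7, mem[0x0a]=0xfd, mem[0x05]=0xc6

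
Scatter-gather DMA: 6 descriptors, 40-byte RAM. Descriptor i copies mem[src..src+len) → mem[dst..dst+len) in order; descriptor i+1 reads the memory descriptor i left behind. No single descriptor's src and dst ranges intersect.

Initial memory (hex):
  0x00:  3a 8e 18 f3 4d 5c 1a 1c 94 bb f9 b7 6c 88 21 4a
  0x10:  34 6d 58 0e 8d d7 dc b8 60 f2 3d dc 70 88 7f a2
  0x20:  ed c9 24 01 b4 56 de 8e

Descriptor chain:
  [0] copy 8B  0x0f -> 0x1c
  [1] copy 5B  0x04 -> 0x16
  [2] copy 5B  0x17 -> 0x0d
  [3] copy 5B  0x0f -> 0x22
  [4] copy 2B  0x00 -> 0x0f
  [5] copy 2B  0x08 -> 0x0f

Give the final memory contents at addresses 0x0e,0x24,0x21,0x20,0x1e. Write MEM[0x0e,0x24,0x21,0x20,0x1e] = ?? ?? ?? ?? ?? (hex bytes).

#0 dst[0x1c+8] := {0x4a,0x34,0x6d,0x58,0x0e,0x8d,0xd7,0xdc}
#1 dst[0x16+5] := {0x4d,0x5c,0x1a,0x1c,0x94}
#2 dst[0x0d+5] := {0x5c,0x1a,0x1c,0x94,0xdc}
#3 dst[0x22+5] := {0x1c,0x94,0xdc,0x58,0x0e}
#4 dst[0x0f+2] := {0x3a,0x8e}
#5 dst[0x0f+2] := {0x94,0xbb}
query mem[0x0e]=0x1a, mem[0x24]=0xdc, mem[0x21]=0x8d, mem[0x20]=0x0e, mem[0x1e]=0x6d

MEM[0x0e,0x24,0x21,0x20,0x1e] = 1a dc 8d 0e 6d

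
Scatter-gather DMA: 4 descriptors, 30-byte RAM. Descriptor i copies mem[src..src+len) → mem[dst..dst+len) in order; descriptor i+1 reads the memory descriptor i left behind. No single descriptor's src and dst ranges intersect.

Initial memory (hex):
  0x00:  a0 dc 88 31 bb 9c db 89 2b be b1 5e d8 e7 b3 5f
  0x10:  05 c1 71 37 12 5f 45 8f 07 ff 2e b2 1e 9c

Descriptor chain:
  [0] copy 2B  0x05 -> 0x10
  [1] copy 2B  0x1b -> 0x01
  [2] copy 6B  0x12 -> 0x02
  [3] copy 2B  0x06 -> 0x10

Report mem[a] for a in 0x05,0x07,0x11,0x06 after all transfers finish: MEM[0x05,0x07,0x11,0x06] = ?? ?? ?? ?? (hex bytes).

#0 dst[0x10+2] := {0x9c,0xdb}
#1 dst[0x01+2] := {0xb2,0x1e}
#2 dst[0x02+6] := {0x71,0x37,0x12,0x5f,0x45,0x8f}
#3 dst[0x10+2] := {0x45,0x8f}
query mem[0x05]=0x5f, mem[0x07]=0x8f, mem[0x11]=0x8f, mem[0x06]=0x45

MEM[0x05,0x07,0x11,0x06] = 5f 8f 8f 45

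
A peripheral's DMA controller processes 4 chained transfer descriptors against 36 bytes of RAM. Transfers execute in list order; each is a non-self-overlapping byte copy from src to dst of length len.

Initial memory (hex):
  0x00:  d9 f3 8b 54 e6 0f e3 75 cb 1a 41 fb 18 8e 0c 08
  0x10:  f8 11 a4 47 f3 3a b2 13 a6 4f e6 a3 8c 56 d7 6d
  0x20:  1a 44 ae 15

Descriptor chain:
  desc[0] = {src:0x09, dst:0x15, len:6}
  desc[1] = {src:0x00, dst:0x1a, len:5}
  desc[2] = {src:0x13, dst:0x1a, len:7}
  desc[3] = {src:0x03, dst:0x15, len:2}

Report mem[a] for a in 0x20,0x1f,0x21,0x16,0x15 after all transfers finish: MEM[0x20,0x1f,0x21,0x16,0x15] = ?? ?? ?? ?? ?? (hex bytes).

MEM[0x20,0x1f,0x21,0x16,0x15] = 8e 18 44 e6 54

D0: mem[0x15..0x1a] <- [1a 41 fb 18 8e 0c]
D1: mem[0x1a..0x1e] <- [d9 f3 8b 54 e6]
D2: mem[0x1a..0x20] <- [47 f3 1a 41 fb 18 8e]
D3: mem[0x15..0x16] <- [54 e6]
query mem[0x20]=0x8e, mem[0x1f]=0x18, mem[0x21]=0x44, mem[0x16]=0xe6, mem[0x15]=0x54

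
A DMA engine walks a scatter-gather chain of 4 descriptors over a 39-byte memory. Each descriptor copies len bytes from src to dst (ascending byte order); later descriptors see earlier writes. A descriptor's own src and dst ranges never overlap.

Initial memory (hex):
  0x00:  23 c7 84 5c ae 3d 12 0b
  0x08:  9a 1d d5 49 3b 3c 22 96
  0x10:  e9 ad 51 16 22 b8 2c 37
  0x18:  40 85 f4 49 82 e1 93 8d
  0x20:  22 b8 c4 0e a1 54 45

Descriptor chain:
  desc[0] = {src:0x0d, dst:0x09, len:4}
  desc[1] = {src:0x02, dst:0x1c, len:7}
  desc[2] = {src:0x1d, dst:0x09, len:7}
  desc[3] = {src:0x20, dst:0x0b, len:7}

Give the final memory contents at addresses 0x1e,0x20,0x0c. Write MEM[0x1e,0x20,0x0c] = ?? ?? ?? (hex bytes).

#0 dst[0x09+4] := {0x3c,0x22,0x96,0xe9}
#1 dst[0x1c+7] := {0x84,0x5c,0xae,0x3d,0x12,0x0b,0x9a}
#2 dst[0x09+7] := {0x5c,0xae,0x3d,0x12,0x0b,0x9a,0x0e}
#3 dst[0x0b+7] := {0x12,0x0b,0x9a,0x0e,0xa1,0x54,0x45}
query mem[0x1e]=0xae, mem[0x20]=0x12, mem[0x0c]=0x0b

MEM[0x1e,0x20,0x0c] = ae 12 0b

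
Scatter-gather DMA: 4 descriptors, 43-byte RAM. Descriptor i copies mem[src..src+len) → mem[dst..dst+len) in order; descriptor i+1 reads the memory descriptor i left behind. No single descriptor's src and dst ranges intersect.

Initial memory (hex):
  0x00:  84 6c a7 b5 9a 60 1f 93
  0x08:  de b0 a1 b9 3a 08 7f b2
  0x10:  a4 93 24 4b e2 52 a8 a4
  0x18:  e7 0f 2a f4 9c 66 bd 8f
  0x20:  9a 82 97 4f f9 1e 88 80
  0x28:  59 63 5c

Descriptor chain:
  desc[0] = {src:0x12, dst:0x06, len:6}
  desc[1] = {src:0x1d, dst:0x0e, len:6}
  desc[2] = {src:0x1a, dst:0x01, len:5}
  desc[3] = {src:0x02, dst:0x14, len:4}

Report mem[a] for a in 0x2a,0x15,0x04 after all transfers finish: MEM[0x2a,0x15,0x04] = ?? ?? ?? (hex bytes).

MEM[0x2a,0x15,0x04] = 5c 9c 66

[0] 0x12->0x06 len=6 : 24 4b e2 52 a8 a4
[1] 0x1d->0x0e len=6 : 66 bd 8f 9a 82 97
[2] 0x1a->0x01 len=5 : 2a f4 9c 66 bd
[3] 0x02->0x14 len=4 : f4 9c 66 bd
query mem[0x2a]=0x5c, mem[0x15]=0x9c, mem[0x04]=0x66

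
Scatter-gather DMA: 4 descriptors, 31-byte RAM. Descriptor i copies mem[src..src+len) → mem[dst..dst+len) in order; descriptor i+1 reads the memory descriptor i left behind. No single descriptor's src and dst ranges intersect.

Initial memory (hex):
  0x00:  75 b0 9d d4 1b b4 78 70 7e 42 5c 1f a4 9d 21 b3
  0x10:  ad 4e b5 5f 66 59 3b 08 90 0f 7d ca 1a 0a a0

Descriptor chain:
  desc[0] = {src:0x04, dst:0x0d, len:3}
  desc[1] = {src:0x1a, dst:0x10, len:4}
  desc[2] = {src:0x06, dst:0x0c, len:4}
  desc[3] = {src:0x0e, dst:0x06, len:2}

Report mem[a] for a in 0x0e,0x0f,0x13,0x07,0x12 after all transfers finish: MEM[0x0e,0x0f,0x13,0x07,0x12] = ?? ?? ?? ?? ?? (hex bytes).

MEM[0x0e,0x0f,0x13,0x07,0x12] = 7e 42 0a 42 1a

  after D0: wrote 3B at 0x0d = 1bb478
  after D1: wrote 4B at 0x10 = 7dca1a0a
  after D2: wrote 4B at 0x0c = 78707e42
  after D3: wrote 2B at 0x06 = 7e42
query mem[0x0e]=0x7e, mem[0x0f]=0x42, mem[0x13]=0x0a, mem[0x07]=0x42, mem[0x12]=0x1a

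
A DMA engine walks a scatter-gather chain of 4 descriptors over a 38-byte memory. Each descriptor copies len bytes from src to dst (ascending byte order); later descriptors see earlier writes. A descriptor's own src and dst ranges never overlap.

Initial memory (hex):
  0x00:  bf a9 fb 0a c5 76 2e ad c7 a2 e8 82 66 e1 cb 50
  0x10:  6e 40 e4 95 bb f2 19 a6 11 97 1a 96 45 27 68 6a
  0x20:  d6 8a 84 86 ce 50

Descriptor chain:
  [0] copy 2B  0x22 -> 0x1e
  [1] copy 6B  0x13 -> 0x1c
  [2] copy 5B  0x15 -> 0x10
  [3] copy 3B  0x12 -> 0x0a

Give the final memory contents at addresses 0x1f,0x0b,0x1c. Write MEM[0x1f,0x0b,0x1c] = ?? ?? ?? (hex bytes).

MEM[0x1f,0x0b,0x1c] = 19 11 95

D0: mem[0x1e..0x1f] <- [84 86]
D1: mem[0x1c..0x21] <- [95 bb f2 19 a6 11]
D2: mem[0x10..0x14] <- [f2 19 a6 11 97]
D3: mem[0x0a..0x0c] <- [a6 11 97]
query mem[0x1f]=0x19, mem[0x0b]=0x11, mem[0x1c]=0x95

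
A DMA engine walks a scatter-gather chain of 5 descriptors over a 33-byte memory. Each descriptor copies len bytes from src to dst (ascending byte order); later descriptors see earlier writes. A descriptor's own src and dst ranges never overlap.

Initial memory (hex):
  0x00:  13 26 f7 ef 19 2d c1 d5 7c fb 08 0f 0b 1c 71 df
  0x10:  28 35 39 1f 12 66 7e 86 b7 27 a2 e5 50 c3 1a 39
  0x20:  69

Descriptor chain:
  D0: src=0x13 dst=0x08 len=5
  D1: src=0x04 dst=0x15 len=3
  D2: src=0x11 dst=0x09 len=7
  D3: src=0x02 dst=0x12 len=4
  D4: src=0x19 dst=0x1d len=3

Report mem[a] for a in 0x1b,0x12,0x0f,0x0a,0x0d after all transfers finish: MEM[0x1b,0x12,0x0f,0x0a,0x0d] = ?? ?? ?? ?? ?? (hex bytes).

  after D0: wrote 5B at 0x08 = 1f12667e86
  after D1: wrote 3B at 0x15 = 192dc1
  after D2: wrote 7B at 0x09 = 35391f12192dc1
  after D3: wrote 4B at 0x12 = f7ef192d
  after D4: wrote 3B at 0x1d = 27a2e5
query mem[0x1b]=0xe5, mem[0x12]=0xf7, mem[0x0f]=0xc1, mem[0x0a]=0x39, mem[0x0d]=0x19

MEM[0x1b,0x12,0x0f,0x0a,0x0d] = e5 f7 c1 39 19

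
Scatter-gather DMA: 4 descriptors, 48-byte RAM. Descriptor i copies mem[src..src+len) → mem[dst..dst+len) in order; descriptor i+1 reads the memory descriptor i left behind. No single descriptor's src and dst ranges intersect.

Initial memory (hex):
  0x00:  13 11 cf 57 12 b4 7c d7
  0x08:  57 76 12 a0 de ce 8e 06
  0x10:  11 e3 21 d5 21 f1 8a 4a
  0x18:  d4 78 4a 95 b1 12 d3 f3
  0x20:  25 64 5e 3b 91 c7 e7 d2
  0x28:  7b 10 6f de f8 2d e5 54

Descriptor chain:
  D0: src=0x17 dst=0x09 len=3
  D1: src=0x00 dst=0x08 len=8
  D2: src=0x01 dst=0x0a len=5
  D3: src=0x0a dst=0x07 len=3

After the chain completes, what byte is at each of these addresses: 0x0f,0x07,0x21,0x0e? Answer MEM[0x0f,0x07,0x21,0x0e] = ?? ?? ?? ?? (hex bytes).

MEM[0x0f,0x07,0x21,0x0e] = d7 11 64 b4

D0: mem[0x09..0x0b] <- [4a d4 78]
D1: mem[0x08..0x0f] <- [13 11 cf 57 12 b4 7c d7]
D2: mem[0x0a..0x0e] <- [11 cf 57 12 b4]
D3: mem[0x07..0x09] <- [11 cf 57]
query mem[0x0f]=0xd7, mem[0x07]=0x11, mem[0x21]=0x64, mem[0x0e]=0xb4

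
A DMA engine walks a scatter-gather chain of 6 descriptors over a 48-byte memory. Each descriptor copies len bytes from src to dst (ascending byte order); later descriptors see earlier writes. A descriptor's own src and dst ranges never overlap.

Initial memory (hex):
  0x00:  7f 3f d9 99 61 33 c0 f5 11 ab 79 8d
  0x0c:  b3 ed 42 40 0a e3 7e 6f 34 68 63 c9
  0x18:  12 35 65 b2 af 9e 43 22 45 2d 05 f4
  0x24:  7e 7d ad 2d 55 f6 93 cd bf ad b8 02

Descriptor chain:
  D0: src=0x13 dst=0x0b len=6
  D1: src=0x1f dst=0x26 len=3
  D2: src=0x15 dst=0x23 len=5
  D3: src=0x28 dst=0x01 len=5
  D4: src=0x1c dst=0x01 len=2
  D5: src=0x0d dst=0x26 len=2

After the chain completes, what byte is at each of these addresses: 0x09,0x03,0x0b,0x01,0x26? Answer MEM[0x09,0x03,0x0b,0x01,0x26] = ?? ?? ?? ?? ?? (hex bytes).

D0: mem[0x0b..0x10] <- [6f 34 68 63 c9 12]
D1: mem[0x26..0x28] <- [22 45 2d]
D2: mem[0x23..0x27] <- [68 63 c9 12 35]
D3: mem[0x01..0x05] <- [2d f6 93 cd bf]
D4: mem[0x01..0x02] <- [af 9e]
D5: mem[0x26..0x27] <- [68 63]
query mem[0x09]=0xab, mem[0x03]=0x93, mem[0x0b]=0x6f, mem[0x01]=0xaf, mem[0x26]=0x68

MEM[0x09,0x03,0x0b,0x01,0x26] = ab 93 6f af 68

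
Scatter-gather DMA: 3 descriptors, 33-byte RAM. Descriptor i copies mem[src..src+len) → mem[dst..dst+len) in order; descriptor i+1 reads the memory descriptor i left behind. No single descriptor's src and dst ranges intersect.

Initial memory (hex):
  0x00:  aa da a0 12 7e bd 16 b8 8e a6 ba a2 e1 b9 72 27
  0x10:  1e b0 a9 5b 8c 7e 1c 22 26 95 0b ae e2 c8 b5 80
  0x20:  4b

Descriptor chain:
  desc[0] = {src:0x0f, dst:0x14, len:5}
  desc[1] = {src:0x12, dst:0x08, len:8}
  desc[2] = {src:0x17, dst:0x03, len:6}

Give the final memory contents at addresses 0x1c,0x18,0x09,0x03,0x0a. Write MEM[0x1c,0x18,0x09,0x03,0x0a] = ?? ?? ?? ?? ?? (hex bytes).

MEM[0x1c,0x18,0x09,0x03,0x0a] = e2 5b 5b a9 27

  after D0: wrote 5B at 0x14 = 271eb0a95b
  after D1: wrote 8B at 0x08 = a95b271eb0a95b95
  after D2: wrote 6B at 0x03 = a95b950baee2
query mem[0x1c]=0xe2, mem[0x18]=0x5b, mem[0x09]=0x5b, mem[0x03]=0xa9, mem[0x0a]=0x27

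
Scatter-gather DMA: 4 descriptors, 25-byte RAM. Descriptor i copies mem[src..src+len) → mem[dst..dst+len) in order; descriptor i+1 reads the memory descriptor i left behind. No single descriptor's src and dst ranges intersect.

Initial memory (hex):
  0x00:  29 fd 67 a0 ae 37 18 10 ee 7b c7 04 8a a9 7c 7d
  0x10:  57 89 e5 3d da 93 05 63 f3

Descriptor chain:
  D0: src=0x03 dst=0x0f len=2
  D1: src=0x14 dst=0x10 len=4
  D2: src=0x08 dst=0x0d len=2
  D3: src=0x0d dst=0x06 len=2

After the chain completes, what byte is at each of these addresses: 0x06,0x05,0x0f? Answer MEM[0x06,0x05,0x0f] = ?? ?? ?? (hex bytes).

MEM[0x06,0x05,0x0f] = ee 37 a0

[0] 0x03->0x0f len=2 : a0 ae
[1] 0x14->0x10 len=4 : da 93 05 63
[2] 0x08->0x0d len=2 : ee 7b
[3] 0x0d->0x06 len=2 : ee 7b
query mem[0x06]=0xee, mem[0x05]=0x37, mem[0x0f]=0xa0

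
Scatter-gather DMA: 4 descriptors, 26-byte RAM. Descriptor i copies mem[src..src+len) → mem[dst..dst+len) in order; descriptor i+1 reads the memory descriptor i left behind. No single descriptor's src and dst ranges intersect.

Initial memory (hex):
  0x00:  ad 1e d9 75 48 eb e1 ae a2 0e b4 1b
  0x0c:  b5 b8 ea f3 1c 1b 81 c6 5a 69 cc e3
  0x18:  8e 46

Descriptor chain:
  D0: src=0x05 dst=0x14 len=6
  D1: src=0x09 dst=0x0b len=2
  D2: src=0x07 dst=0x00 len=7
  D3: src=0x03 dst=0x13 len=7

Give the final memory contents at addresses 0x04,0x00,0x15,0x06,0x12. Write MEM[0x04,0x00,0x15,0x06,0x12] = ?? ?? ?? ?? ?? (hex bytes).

MEM[0x04,0x00,0x15,0x06,0x12] = 0e ae b4 b8 81

#0 dst[0x14+6] := {0xeb,0xe1,0xae,0xa2,0x0e,0xb4}
#1 dst[0x0b+2] := {0x0e,0xb4}
#2 dst[0x00+7] := {0xae,0xa2,0x0e,0xb4,0x0e,0xb4,0xb8}
#3 dst[0x13+7] := {0xb4,0x0e,0xb4,0xb8,0xae,0xa2,0x0e}
query mem[0x04]=0x0e, mem[0x00]=0xae, mem[0x15]=0xb4, mem[0x06]=0xb8, mem[0x12]=0x81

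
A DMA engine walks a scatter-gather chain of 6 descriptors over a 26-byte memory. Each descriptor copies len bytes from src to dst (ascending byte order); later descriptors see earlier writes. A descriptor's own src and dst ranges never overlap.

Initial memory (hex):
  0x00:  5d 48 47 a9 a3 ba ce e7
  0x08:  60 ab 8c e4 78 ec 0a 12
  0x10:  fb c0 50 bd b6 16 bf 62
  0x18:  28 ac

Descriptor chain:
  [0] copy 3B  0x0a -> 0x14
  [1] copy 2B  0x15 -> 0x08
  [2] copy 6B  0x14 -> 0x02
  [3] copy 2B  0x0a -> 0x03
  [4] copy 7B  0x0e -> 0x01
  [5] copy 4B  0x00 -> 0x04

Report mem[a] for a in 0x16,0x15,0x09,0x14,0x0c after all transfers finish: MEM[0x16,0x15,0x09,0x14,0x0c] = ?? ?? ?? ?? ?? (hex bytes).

MEM[0x16,0x15,0x09,0x14,0x0c] = 78 e4 78 8c 78

[0] 0x0a->0x14 len=3 : 8c e4 78
[1] 0x15->0x08 len=2 : e4 78
[2] 0x14->0x02 len=6 : 8c e4 78 62 28 ac
[3] 0x0a->0x03 len=2 : 8c e4
[4] 0x0e->0x01 len=7 : 0a 12 fb c0 50 bd 8c
[5] 0x00->0x04 len=4 : 5d 0a 12 fb
query mem[0x16]=0x78, mem[0x15]=0xe4, mem[0x09]=0x78, mem[0x14]=0x8c, mem[0x0c]=0x78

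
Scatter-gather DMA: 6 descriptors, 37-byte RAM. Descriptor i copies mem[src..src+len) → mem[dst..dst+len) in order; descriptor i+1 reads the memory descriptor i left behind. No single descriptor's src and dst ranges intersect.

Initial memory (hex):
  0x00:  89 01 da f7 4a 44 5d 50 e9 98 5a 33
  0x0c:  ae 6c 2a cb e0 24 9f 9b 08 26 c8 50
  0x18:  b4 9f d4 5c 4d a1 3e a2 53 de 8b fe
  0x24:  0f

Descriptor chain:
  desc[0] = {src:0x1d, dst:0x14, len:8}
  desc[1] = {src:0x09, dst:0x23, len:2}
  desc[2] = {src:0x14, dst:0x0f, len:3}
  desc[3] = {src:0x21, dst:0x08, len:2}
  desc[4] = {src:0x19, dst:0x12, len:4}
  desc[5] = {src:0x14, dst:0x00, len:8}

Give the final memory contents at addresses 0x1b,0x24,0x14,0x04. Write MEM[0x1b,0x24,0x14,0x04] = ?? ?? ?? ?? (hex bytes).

MEM[0x1b,0x24,0x14,0x04] = 0f 5a 0f de

  after D0: wrote 8B at 0x14 = a13ea253de8bfe0f
  after D1: wrote 2B at 0x23 = 985a
  after D2: wrote 3B at 0x0f = a13ea2
  after D3: wrote 2B at 0x08 = de8b
  after D4: wrote 4B at 0x12 = 8bfe0f4d
  after D5: wrote 8B at 0x00 = 0f4da253de8bfe0f
query mem[0x1b]=0x0f, mem[0x24]=0x5a, mem[0x14]=0x0f, mem[0x04]=0xde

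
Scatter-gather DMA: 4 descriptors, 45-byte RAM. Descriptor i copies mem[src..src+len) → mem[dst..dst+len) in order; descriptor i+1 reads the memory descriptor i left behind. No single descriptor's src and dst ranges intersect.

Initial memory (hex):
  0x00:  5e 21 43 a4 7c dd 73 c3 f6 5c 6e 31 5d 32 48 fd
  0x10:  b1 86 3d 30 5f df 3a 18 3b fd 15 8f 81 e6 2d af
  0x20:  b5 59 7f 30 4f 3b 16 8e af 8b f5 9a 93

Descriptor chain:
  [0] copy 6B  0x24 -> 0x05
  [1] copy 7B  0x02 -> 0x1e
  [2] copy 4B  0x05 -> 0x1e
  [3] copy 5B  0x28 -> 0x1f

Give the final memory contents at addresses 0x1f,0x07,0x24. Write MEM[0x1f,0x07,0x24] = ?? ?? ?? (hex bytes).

[0] 0x24->0x05 len=6 : 4f 3b 16 8e af 8b
[1] 0x02->0x1e len=7 : 43 a4 7c 4f 3b 16 8e
[2] 0x05->0x1e len=4 : 4f 3b 16 8e
[3] 0x28->0x1f len=5 : af 8b f5 9a 93
query mem[0x1f]=0xaf, mem[0x07]=0x16, mem[0x24]=0x8e

MEM[0x1f,0x07,0x24] = af 16 8e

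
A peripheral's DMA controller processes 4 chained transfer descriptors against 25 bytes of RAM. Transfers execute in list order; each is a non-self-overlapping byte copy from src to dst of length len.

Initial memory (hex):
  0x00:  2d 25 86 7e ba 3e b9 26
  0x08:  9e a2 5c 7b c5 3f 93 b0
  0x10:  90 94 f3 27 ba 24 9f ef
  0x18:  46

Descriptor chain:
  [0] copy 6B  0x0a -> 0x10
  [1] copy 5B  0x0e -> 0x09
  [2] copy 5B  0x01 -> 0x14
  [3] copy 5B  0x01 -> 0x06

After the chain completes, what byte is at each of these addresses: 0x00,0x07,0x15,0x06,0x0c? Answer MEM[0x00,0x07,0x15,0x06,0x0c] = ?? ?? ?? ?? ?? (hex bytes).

MEM[0x00,0x07,0x15,0x06,0x0c] = 2d 86 86 25 7b

D0: mem[0x10..0x15] <- [5c 7b c5 3f 93 b0]
D1: mem[0x09..0x0d] <- [93 b0 5c 7b c5]
D2: mem[0x14..0x18] <- [25 86 7e ba 3e]
D3: mem[0x06..0x0a] <- [25 86 7e ba 3e]
query mem[0x00]=0x2d, mem[0x07]=0x86, mem[0x15]=0x86, mem[0x06]=0x25, mem[0x0c]=0x7b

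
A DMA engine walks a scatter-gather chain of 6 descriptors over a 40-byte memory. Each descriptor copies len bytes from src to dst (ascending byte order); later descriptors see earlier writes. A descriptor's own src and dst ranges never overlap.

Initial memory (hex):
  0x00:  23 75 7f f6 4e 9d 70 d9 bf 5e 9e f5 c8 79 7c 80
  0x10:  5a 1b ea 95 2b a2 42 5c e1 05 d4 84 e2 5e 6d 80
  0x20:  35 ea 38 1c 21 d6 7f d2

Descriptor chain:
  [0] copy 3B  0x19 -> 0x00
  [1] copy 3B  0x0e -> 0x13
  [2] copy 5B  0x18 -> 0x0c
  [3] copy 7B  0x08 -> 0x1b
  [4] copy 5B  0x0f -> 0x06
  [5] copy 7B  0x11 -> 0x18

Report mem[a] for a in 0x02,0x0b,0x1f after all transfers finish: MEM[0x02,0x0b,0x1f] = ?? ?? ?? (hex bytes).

#0 dst[0x00+3] := {0x05,0xd4,0x84}
#1 dst[0x13+3] := {0x7c,0x80,0x5a}
#2 dst[0x0c+5] := {0xe1,0x05,0xd4,0x84,0xe2}
#3 dst[0x1b+7] := {0xbf,0x5e,0x9e,0xf5,0xe1,0x05,0xd4}
#4 dst[0x06+5] := {0x84,0xe2,0x1b,0xea,0x7c}
#5 dst[0x18+7] := {0x1b,0xea,0x7c,0x80,0x5a,0x42,0x5c}
query mem[0x02]=0x84, mem[0x0b]=0xf5, mem[0x1f]=0xe1

MEM[0x02,0x0b,0x1f] = 84 f5 e1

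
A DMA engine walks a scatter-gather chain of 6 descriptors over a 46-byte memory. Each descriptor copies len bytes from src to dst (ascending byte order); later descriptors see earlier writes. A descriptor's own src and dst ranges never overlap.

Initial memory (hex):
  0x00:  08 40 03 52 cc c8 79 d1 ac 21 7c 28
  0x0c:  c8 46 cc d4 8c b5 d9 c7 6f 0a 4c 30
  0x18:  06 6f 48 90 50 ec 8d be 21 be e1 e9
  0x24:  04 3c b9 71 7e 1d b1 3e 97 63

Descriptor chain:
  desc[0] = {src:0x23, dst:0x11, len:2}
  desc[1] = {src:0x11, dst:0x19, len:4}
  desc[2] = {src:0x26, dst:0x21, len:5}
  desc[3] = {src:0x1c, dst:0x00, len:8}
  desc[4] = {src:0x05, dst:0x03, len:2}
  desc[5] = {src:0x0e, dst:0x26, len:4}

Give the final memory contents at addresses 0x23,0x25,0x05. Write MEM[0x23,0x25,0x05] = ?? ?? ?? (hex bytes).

#0 dst[0x11+2] := {0xe9,0x04}
#1 dst[0x19+4] := {0xe9,0x04,0xc7,0x6f}
#2 dst[0x21+5] := {0xb9,0x71,0x7e,0x1d,0xb1}
#3 dst[0x00+8] := {0x6f,0xec,0x8d,0xbe,0x21,0xb9,0x71,0x7e}
#4 dst[0x03+2] := {0xb9,0x71}
#5 dst[0x26+4] := {0xcc,0xd4,0x8c,0xe9}
query mem[0x23]=0x7e, mem[0x25]=0xb1, mem[0x05]=0xb9

MEM[0x23,0x25,0x05] = 7e b1 b9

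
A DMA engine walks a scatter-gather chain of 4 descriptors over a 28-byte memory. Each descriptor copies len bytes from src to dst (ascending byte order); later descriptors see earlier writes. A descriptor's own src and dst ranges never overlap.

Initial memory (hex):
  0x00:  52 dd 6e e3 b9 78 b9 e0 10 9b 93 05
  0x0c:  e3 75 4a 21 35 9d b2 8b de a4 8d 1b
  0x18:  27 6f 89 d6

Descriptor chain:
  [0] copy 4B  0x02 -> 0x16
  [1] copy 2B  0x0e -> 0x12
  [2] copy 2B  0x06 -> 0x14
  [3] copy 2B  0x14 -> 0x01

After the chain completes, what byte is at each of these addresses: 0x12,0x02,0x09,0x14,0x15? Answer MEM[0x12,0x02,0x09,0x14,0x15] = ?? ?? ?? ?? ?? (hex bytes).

MEM[0x12,0x02,0x09,0x14,0x15] = 4a e0 9b b9 e0

D0: mem[0x16..0x19] <- [6e e3 b9 78]
D1: mem[0x12..0x13] <- [4a 21]
D2: mem[0x14..0x15] <- [b9 e0]
D3: mem[0x01..0x02] <- [b9 e0]
query mem[0x12]=0x4a, mem[0x02]=0xe0, mem[0x09]=0x9b, mem[0x14]=0xb9, mem[0x15]=0xe0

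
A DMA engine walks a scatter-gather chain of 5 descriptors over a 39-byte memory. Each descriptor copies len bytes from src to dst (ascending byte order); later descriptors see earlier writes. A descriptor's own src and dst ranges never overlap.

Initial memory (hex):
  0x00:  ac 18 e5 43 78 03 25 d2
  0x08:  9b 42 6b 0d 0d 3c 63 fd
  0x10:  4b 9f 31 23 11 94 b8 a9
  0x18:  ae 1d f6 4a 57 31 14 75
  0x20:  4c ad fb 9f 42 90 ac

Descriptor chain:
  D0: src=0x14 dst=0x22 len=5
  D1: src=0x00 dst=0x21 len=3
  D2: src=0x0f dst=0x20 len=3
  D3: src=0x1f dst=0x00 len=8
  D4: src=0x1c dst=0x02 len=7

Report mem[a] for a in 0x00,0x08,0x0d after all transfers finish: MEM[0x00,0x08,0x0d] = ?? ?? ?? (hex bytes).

MEM[0x00,0x08,0x0d] = 75 9f 3c

D0: mem[0x22..0x26] <- [11 94 b8 a9 ae]
D1: mem[0x21..0x23] <- [ac 18 e5]
D2: mem[0x20..0x22] <- [fd 4b 9f]
D3: mem[0x00..0x07] <- [75 fd 4b 9f e5 b8 a9 ae]
D4: mem[0x02..0x08] <- [57 31 14 75 fd 4b 9f]
query mem[0x00]=0x75, mem[0x08]=0x9f, mem[0x0d]=0x3c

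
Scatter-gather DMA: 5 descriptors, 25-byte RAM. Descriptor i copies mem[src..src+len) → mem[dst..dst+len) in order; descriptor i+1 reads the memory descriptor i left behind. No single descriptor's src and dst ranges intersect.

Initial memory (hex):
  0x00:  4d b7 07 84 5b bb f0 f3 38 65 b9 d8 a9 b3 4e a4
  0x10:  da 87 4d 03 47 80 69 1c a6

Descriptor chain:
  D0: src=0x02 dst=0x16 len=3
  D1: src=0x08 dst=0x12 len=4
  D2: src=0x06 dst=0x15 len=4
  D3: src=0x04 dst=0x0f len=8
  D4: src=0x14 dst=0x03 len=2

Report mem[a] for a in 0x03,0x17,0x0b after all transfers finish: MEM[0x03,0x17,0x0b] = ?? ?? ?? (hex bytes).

#0 dst[0x16+3] := {0x07,0x84,0x5b}
#1 dst[0x12+4] := {0x38,0x65,0xb9,0xd8}
#2 dst[0x15+4] := {0xf0,0xf3,0x38,0x65}
#3 dst[0x0f+8] := {0x5b,0xbb,0xf0,0xf3,0x38,0x65,0xb9,0xd8}
#4 dst[0x03+2] := {0x65,0xb9}
query mem[0x03]=0x65, mem[0x17]=0x38, mem[0x0b]=0xd8

MEM[0x03,0x17,0x0b] = 65 38 d8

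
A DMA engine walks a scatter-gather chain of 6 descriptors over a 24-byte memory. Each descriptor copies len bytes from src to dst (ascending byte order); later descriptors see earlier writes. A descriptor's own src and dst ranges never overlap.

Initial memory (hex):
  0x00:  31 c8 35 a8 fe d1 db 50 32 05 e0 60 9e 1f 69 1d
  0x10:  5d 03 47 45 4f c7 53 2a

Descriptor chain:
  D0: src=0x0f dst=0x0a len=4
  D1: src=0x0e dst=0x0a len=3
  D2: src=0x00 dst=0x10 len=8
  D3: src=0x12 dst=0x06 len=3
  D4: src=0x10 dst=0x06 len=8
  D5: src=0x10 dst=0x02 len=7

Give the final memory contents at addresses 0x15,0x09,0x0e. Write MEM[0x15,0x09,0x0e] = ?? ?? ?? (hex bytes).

MEM[0x15,0x09,0x0e] = d1 a8 69

[0] 0x0f->0x0a len=4 : 1d 5d 03 47
[1] 0x0e->0x0a len=3 : 69 1d 5d
[2] 0x00->0x10 len=8 : 31 c8 35 a8 fe d1 db 50
[3] 0x12->0x06 len=3 : 35 a8 fe
[4] 0x10->0x06 len=8 : 31 c8 35 a8 fe d1 db 50
[5] 0x10->0x02 len=7 : 31 c8 35 a8 fe d1 db
query mem[0x15]=0xd1, mem[0x09]=0xa8, mem[0x0e]=0x69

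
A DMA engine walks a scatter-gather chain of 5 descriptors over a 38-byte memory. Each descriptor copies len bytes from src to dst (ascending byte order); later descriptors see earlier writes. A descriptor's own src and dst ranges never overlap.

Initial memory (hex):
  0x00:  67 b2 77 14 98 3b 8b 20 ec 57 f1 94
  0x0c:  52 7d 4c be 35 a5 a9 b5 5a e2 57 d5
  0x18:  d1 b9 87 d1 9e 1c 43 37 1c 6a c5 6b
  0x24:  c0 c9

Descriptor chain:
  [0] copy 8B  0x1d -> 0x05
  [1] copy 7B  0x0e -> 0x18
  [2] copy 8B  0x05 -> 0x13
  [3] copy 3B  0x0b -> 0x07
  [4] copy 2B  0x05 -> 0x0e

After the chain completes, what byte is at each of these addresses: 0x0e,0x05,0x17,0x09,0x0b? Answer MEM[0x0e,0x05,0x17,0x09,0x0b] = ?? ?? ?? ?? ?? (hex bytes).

  after D0: wrote 8B at 0x05 = 1c43371c6ac56bc0
  after D1: wrote 7B at 0x18 = 4cbe35a5a9b55a
  after D2: wrote 8B at 0x13 = 1c43371c6ac56bc0
  after D3: wrote 3B at 0x07 = 6bc07d
  after D4: wrote 2B at 0x0e = 1c43
query mem[0x0e]=0x1c, mem[0x05]=0x1c, mem[0x17]=0x6a, mem[0x09]=0x7d, mem[0x0b]=0x6b

MEM[0x0e,0x05,0x17,0x09,0x0b] = 1c 1c 6a 7d 6b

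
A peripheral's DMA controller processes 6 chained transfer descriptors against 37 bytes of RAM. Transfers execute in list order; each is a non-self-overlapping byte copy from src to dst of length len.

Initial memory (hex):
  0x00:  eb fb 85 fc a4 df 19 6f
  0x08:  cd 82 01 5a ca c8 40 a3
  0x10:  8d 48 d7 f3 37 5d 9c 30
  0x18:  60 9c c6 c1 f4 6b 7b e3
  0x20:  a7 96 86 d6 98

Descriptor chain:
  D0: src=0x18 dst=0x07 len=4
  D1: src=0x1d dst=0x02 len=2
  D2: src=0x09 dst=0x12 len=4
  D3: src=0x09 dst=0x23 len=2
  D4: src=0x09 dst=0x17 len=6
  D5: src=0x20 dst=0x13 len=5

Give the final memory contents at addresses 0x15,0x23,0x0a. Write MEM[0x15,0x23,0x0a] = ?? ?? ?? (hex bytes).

MEM[0x15,0x23,0x0a] = 86 c6 c1

#0 dst[0x07+4] := {0x60,0x9c,0xc6,0xc1}
#1 dst[0x02+2] := {0x6b,0x7b}
#2 dst[0x12+4] := {0xc6,0xc1,0x5a,0xca}
#3 dst[0x23+2] := {0xc6,0xc1}
#4 dst[0x17+6] := {0xc6,0xc1,0x5a,0xca,0xc8,0x40}
#5 dst[0x13+5] := {0xa7,0x96,0x86,0xc6,0xc1}
query mem[0x15]=0x86, mem[0x23]=0xc6, mem[0x0a]=0xc1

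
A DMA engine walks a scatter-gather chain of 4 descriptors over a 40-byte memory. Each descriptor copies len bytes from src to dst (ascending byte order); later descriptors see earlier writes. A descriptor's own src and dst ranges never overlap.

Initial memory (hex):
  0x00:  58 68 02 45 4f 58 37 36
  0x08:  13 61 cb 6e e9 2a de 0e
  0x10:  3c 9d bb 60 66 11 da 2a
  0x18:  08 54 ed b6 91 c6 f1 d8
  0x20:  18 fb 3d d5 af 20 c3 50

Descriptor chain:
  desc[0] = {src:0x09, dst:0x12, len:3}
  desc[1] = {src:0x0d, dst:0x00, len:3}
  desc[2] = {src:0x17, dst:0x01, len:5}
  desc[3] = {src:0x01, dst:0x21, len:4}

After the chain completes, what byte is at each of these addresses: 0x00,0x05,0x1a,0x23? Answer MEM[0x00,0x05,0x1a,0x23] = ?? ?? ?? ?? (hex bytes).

MEM[0x00,0x05,0x1a,0x23] = 2a b6 ed 54

#0 dst[0x12+3] := {0x61,0xcb,0x6e}
#1 dst[0x00+3] := {0x2a,0xde,0x0e}
#2 dst[0x01+5] := {0x2a,0x08,0x54,0xed,0xb6}
#3 dst[0x21+4] := {0x2a,0x08,0x54,0xed}
query mem[0x00]=0x2a, mem[0x05]=0xb6, mem[0x1a]=0xed, mem[0x23]=0x54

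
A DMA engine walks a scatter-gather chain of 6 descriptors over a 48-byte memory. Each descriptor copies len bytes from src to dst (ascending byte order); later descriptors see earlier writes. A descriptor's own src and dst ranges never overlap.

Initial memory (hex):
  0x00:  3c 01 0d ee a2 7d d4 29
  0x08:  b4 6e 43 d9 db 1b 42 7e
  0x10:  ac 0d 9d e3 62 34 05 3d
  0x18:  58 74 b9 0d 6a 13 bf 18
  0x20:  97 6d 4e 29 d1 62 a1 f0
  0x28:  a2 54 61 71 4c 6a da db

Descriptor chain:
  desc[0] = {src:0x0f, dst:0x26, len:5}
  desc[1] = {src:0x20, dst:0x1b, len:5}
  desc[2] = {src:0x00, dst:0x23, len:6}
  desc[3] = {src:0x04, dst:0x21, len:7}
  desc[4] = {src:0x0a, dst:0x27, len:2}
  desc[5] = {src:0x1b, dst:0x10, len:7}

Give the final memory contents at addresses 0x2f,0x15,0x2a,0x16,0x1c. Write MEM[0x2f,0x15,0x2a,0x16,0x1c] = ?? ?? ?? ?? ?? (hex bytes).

MEM[0x2f,0x15,0x2a,0x16,0x1c] = db 97 e3 a2 6d

D0: mem[0x26..0x2a] <- [7e ac 0d 9d e3]
D1: mem[0x1b..0x1f] <- [97 6d 4e 29 d1]
D2: mem[0x23..0x28] <- [3c 01 0d ee a2 7d]
D3: mem[0x21..0x27] <- [a2 7d d4 29 b4 6e 43]
D4: mem[0x27..0x28] <- [43 d9]
D5: mem[0x10..0x16] <- [97 6d 4e 29 d1 97 a2]
query mem[0x2f]=0xdb, mem[0x15]=0x97, mem[0x2a]=0xe3, mem[0x16]=0xa2, mem[0x1c]=0x6d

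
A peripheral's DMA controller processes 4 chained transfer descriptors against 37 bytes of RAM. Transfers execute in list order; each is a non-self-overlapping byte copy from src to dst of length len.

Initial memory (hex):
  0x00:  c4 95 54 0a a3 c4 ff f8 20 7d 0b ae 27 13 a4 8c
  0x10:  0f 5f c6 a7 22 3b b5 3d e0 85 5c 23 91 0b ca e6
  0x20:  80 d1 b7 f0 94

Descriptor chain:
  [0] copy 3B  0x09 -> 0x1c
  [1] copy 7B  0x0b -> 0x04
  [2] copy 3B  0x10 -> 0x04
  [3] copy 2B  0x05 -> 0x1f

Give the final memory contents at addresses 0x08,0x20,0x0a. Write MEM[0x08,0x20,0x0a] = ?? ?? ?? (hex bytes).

D0: mem[0x1c..0x1e] <- [7d 0b ae]
D1: mem[0x04..0x0a] <- [ae 27 13 a4 8c 0f 5f]
D2: mem[0x04..0x06] <- [0f 5f c6]
D3: mem[0x1f..0x20] <- [5f c6]
query mem[0x08]=0x8c, mem[0x20]=0xc6, mem[0x0a]=0x5f

MEM[0x08,0x20,0x0a] = 8c c6 5f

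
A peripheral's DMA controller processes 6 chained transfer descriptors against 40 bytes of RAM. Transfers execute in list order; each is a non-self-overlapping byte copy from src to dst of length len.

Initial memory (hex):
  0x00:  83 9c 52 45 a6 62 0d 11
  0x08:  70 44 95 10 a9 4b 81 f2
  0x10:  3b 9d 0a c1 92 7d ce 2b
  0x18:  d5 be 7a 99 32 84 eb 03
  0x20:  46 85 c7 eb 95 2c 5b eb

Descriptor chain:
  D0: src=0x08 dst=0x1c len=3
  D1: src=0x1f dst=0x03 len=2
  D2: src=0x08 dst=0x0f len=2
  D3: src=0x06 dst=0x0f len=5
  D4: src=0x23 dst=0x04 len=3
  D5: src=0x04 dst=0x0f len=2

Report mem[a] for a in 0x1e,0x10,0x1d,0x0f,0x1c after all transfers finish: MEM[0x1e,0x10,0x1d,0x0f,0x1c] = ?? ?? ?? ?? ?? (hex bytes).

  after D0: wrote 3B at 0x1c = 704495
  after D1: wrote 2B at 0x03 = 0346
  after D2: wrote 2B at 0x0f = 7044
  after D3: wrote 5B at 0x0f = 0d11704495
  after D4: wrote 3B at 0x04 = eb952c
  after D5: wrote 2B at 0x0f = eb95
query mem[0x1e]=0x95, mem[0x10]=0x95, mem[0x1d]=0x44, mem[0x0f]=0xeb, mem[0x1c]=0x70

MEM[0x1e,0x10,0x1d,0x0f,0x1c] = 95 95 44 eb 70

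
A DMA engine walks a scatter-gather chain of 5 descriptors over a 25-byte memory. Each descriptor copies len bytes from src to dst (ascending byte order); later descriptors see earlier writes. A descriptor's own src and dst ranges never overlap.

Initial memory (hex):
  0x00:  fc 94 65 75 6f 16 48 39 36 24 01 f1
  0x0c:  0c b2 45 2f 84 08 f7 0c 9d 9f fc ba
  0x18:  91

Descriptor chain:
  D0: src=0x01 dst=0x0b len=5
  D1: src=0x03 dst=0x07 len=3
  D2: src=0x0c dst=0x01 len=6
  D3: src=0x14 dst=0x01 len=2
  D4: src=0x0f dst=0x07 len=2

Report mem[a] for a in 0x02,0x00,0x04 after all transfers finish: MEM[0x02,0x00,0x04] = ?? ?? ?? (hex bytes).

MEM[0x02,0x00,0x04] = 9f fc 16

  after D0: wrote 5B at 0x0b = 9465756f16
  after D1: wrote 3B at 0x07 = 756f16
  after D2: wrote 6B at 0x01 = 65756f168408
  after D3: wrote 2B at 0x01 = 9d9f
  after D4: wrote 2B at 0x07 = 1684
query mem[0x02]=0x9f, mem[0x00]=0xfc, mem[0x04]=0x16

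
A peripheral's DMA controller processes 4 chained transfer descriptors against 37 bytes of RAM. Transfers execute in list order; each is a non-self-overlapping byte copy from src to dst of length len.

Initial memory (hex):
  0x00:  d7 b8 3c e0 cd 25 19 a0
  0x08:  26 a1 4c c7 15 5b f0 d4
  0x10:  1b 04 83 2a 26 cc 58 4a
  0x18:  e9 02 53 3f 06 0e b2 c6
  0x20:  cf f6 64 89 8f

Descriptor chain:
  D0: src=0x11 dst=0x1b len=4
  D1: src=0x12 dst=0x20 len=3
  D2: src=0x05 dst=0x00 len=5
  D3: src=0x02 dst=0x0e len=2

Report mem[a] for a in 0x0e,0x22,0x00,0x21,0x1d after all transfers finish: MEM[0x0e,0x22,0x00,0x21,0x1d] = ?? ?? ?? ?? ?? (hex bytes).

MEM[0x0e,0x22,0x00,0x21,0x1d] = a0 26 25 2a 2a

  after D0: wrote 4B at 0x1b = 04832a26
  after D1: wrote 3B at 0x20 = 832a26
  after D2: wrote 5B at 0x00 = 2519a026a1
  after D3: wrote 2B at 0x0e = a026
query mem[0x0e]=0xa0, mem[0x22]=0x26, mem[0x00]=0x25, mem[0x21]=0x2a, mem[0x1d]=0x2a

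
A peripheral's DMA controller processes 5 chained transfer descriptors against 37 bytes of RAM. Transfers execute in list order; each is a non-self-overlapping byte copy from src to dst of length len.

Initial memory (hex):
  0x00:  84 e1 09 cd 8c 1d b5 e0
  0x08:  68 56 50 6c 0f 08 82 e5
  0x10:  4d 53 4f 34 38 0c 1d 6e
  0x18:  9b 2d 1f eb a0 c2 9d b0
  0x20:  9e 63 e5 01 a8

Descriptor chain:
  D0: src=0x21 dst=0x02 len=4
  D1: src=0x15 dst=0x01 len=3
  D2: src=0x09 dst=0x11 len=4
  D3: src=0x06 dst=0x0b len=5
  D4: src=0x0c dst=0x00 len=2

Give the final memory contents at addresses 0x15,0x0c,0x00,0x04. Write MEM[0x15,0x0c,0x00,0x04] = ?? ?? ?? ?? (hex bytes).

  after D0: wrote 4B at 0x02 = 63e501a8
  after D1: wrote 3B at 0x01 = 0c1d6e
  after D2: wrote 4B at 0x11 = 56506c0f
  after D3: wrote 5B at 0x0b = b5e0685650
  after D4: wrote 2B at 0x00 = e068
query mem[0x15]=0x0c, mem[0x0c]=0xe0, mem[0x00]=0xe0, mem[0x04]=0x01

MEM[0x15,0x0c,0x00,0x04] = 0c e0 e0 01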